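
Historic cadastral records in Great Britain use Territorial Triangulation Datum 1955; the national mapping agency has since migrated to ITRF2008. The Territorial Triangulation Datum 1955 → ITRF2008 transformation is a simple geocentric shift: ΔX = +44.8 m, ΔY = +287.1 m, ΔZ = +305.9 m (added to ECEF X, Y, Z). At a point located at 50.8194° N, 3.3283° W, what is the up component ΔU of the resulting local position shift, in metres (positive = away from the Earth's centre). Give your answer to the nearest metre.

ΔU = 255 m

The local up (radial) axis is (cos φ cos λ, cos φ sin λ, sin φ), giving ΔU = 28.255 − 10.530 + 237.121 = 254.85 m.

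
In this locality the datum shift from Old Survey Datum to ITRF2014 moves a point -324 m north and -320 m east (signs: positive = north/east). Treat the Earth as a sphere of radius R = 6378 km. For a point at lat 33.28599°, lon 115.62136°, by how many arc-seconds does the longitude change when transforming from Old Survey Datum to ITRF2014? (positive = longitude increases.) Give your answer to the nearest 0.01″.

At latitude 33.28599°, cos φ = 0.835942.
One radian of longitude at latitude φ spans R cos φ, so Δλ = ΔE / (R cos φ) = -320.0 / (6378000 × 0.835942) = -6.0019e-05 rad = -12.380″.

Δλ = -12.38″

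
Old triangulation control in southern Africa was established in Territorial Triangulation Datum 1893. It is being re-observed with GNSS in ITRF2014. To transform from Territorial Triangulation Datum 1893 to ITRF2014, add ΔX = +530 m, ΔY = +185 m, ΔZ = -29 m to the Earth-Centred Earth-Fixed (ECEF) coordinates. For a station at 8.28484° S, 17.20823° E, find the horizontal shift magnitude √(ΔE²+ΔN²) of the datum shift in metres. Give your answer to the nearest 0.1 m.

At φ = -8.28484°, λ = 17.20823°: sin φ = -0.144094, cos φ = 0.989564, sin λ = 0.295845, cos λ = 0.955236.
ΔE = −sin λ·ΔX + cos λ·ΔY = −(0.295845)·(530) + (0.955236)·(185) = 19.92 m.
ΔN = −sin φ cos λ·ΔX − sin φ sin λ·ΔY + cos φ·ΔZ = −(-0.144094)(0.955236)(530) − (-0.144094)(0.295845)(185) + (0.989564)(-29) = 52.14 m.
Horizontal magnitude = √(ΔE² + ΔN²) = √(19.92² + 52.14²) = 55.82 m.

55.8 m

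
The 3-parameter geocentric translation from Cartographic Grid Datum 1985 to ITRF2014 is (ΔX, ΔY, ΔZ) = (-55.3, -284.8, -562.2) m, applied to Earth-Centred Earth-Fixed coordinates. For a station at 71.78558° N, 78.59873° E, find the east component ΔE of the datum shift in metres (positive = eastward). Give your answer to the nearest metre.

At φ = 71.78558°, λ = 78.59873°: sin φ = 0.949893, cos φ = 0.312574, sin λ = 0.980267, cos λ = 0.197679.
ΔE = −sin λ·ΔX + cos λ·ΔY = −(0.980267)·(-55.3) + (0.197679)·(-284.8) = -2.09 m.

ΔE = -2 m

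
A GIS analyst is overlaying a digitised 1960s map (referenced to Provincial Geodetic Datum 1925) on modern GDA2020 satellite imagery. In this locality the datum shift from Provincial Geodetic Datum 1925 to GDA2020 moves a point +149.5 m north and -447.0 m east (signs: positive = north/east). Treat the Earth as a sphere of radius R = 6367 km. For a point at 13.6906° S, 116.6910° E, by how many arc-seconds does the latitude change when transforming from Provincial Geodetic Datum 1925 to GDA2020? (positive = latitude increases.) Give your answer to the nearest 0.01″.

Δφ = 4.84″

On a sphere of radius R, 1 rad of latitude = R, so Δφ = ΔN / R = 149.5 / 6367000 = 2.3480e-05 rad = 4.843″.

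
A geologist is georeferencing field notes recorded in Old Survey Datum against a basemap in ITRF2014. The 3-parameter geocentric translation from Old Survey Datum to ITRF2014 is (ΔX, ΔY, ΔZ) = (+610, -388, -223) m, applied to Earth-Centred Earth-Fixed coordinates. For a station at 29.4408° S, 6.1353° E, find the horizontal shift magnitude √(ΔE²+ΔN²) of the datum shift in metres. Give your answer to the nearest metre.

459 m

The local east axis at (φ, λ) is (−sin λ, cos λ, 0), so ΔE = −sin(6.1353°)·610 + cos(6.1353°)·(-388) = -450.97 m.
The local north axis is (−sin φ cos λ, −sin φ sin λ, cos φ), giving ΔN = 298.112 − 20.383 − 194.203 = 83.53 m.
Horizontal magnitude = √(ΔE² + ΔN²) = √((-450.97)² + 83.53²) = 458.64 m.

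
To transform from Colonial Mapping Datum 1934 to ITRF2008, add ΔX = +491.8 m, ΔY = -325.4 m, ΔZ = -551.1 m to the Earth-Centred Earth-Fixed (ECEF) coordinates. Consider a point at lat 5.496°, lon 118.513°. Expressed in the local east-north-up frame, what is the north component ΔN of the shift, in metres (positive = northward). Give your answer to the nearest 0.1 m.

ΔN = -498.7 m

At φ = 5.496°, λ = 118.513°: sin φ = 0.095776, cos φ = 0.995403, sin λ = 0.878709, cos λ = -0.477358.
ΔN = −sin φ cos λ·ΔX − sin φ sin λ·ΔY + cos φ·ΔZ = −(0.095776)(-0.477358)(491.8) − (0.095776)(0.878709)(-325.4) + (0.995403)(-551.1) = -498.70 m.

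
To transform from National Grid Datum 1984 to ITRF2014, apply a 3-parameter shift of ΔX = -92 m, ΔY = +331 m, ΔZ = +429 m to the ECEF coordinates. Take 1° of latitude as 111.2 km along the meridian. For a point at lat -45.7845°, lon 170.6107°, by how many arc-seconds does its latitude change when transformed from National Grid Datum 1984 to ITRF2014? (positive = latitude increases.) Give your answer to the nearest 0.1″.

Δφ = 13.0″

sin φ = -0.716722, cos φ = 0.697359, sin λ = 0.163142, cos λ = -0.986603.
North component: ΔN = −sin φ cos λ·ΔX − sin φ sin λ·ΔY + cos φ·ΔZ = −(-0.716722)(-0.986603)(-92) − (-0.716722)(0.163142)(331) + (0.697359)(429) = 402.92 m.
1° of latitude spans 111200 m, so Δφ = 402.92 / 111200 × 3600 = 13.044″.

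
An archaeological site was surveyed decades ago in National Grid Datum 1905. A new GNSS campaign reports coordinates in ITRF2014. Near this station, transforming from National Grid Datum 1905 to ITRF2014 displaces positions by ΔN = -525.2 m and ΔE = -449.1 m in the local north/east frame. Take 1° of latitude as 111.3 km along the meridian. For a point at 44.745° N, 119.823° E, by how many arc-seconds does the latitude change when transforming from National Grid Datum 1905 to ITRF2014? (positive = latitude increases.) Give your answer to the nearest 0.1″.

1° of latitude = 111.3 km, so Δφ = -525.2 / 111300 = -0.0047188° = -16.988″.

Δφ = -17.0″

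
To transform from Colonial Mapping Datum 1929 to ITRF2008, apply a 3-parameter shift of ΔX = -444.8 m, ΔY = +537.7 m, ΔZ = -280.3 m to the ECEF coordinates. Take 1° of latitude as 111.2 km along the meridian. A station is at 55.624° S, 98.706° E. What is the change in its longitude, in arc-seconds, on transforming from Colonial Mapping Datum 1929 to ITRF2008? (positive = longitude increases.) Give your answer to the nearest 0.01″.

sin φ = -0.825350, cos φ = 0.564621, sin λ = 0.988478, cos λ = -0.151364.
East component: ΔE = −sin λ·ΔX + cos λ·ΔY = −(0.988478)(-444.8) + (-0.151364)(537.7) = 358.29 m.
1° of latitude spans 111200 m; at latitude φ, 1° of longitude spans that × cos φ = 62785.9 m, so Δλ = 358.29 / 62785.9 × 3600 = 20.543″.

Δλ = 20.54″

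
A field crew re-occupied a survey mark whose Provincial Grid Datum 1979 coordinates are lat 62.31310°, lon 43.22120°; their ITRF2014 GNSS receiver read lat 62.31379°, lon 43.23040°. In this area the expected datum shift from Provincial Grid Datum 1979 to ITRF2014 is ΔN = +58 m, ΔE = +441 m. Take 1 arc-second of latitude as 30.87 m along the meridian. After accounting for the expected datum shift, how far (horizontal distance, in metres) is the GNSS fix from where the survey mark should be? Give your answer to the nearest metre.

39 m

Observed coordinate differences: Δφ = +0.00069°, Δλ = +0.00920°.
Converting to metres (1° lat = 111132 m, cos φ = 0.464640): observed ΔN = 76.7 m, observed ΔE = 475.1 m.
Subtracting the expected shift leaves a residual of 76.7 − (58) = 18.7 m north and 475.1 − (441) = 34.1 m east.
Residual distance = √(18.7² + 34.1²) = 38.8 m.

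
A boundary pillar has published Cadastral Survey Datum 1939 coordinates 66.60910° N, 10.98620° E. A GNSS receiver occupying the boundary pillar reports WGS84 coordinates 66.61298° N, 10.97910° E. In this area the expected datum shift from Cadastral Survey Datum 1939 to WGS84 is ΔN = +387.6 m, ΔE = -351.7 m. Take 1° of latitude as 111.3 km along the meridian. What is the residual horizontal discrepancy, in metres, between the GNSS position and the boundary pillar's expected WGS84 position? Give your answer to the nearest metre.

Observed coordinate differences: Δφ = +0.00388°, Δλ = -0.00710°.
Converting to metres (1° lat = 111300 m, cos φ = 0.397002): observed ΔN = 431.8 m, observed ΔE = -313.7 m.
Subtracting the expected shift leaves a residual of 431.8 − (387.6) = 44.2 m north and -313.7 − (-351.7) = 38.0 m east.
Residual distance = √(44.2² + 38.0²) = 58.3 m.

58 m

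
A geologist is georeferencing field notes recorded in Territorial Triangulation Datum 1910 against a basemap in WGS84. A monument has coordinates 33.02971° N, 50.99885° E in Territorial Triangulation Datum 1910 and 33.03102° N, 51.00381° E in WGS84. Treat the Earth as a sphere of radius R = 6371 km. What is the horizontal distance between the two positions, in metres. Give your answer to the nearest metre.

485 m

Δφ = 33.03102° − 33.02971° = +0.00131°; Δλ = 51.00381° − 50.99885° = +0.00496°.
1° along a meridian = πR/180 = 111195 m.
ΔN = Δφ × 111195 = 145.7 m; ΔE = Δλ × 111195 × cos(33.02971°) = +0.00496 × 111195 × 0.838388 = 462.4 m.
Distance = √(ΔE² + ΔN²) = √(462.4² + 145.7²) = 484.8 m.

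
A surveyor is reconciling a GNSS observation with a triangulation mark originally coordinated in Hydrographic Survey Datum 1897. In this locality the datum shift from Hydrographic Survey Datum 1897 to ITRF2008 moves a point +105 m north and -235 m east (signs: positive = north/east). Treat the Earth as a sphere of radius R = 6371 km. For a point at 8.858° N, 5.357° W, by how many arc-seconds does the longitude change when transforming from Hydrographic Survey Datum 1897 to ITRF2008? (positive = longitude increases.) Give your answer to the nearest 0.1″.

Δλ = -7.7″

At latitude 8.858°, cos φ = 0.988073.
One radian of longitude at latitude φ spans R cos φ, so Δλ = ΔE / (R cos φ) = -235.0 / (6371000 × 0.988073) = -3.7331e-05 rad = -7.700″.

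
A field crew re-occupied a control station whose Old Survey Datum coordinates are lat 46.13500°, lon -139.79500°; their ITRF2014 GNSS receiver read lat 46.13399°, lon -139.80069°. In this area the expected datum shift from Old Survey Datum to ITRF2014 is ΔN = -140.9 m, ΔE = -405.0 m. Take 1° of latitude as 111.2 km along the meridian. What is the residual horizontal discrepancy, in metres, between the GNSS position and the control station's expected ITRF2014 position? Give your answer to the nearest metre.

Observed coordinate differences: Δφ = -0.00101°, Δλ = -0.00569°.
Converting to metres (1° lat = 111200 m, cos φ = 0.692962): observed ΔN = -112.3 m, observed ΔE = -438.5 m.
Subtracting the expected shift leaves a residual of -112.3 − (-140.9) = 28.6 m north and -438.5 − (-405.0) = -33.5 m east.
Residual distance = √(28.6² + (-33.5)²) = 44.0 m.

44 m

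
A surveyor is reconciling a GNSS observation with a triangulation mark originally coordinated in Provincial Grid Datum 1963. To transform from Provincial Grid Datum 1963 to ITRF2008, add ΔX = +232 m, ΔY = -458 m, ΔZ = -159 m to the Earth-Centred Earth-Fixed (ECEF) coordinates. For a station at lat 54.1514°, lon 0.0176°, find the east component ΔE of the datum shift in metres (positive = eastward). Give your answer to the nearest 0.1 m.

ΔE = -458.1 m

The local east axis at (φ, λ) is (−sin λ, cos λ, 0), so ΔE = −sin(0.0176°)·232 + cos(0.0176°)·(-458) = -458.07 m.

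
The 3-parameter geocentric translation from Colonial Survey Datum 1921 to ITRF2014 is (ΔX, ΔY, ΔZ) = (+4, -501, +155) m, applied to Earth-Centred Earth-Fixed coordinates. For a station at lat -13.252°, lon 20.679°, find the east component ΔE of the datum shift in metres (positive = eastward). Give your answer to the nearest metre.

ΔE = -470 m

The local east axis at (φ, λ) is (−sin λ, cos λ, 0), so ΔE = −sin(20.679°)·4 + cos(20.679°)·(-501) = -470.13 m.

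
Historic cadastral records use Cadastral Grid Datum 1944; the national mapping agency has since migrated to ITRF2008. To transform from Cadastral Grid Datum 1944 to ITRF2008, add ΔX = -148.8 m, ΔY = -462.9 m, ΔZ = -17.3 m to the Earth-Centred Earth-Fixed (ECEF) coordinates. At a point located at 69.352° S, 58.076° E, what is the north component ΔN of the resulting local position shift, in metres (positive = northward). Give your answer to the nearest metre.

At φ = -69.352°, λ = 58.076°: sin φ = -0.935764, cos φ = 0.352626, sin λ = 0.848750, cos λ = 0.528794.
ΔN = −sin φ cos λ·ΔX − sin φ sin λ·ΔY + cos φ·ΔZ = −(-0.935764)(0.528794)(-148.8) − (-0.935764)(0.848750)(-462.9) + (0.352626)(-17.3) = -447.38 m.

ΔN = -447 m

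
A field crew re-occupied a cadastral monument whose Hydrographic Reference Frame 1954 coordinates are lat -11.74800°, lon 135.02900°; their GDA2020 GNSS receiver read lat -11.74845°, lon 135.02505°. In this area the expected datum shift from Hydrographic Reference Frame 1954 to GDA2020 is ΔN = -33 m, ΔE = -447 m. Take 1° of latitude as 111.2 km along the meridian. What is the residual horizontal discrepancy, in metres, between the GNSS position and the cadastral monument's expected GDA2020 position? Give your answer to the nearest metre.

Observed coordinate differences: Δφ = -0.00045°, Δλ = -0.00395°.
Converting to metres (1° lat = 111200 m, cos φ = 0.979053): observed ΔN = -50.0 m, observed ΔE = -430.0 m.
Subtracting the expected shift leaves a residual of -50.0 − (-33) = -17.0 m north and -430.0 − (-447) = 17.0 m east.
Residual distance = √((-17.0)² + 17.0²) = 24.0 m.

24 m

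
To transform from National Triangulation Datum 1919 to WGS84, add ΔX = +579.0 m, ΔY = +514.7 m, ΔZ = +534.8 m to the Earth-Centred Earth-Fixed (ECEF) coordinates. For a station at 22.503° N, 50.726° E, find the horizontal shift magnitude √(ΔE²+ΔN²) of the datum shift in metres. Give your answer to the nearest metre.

At φ = 22.503°, λ = 50.726°: sin φ = 0.382732, cos φ = 0.923859, sin λ = 0.774128, cos λ = 0.633030.
ΔE = −sin λ·ΔX + cos λ·ΔY = −(0.774128)·(579.0) + (0.633030)·(514.7) = -122.40 m.
ΔN = −sin φ cos λ·ΔX − sin φ sin λ·ΔY + cos φ·ΔZ = −(0.382732)(0.633030)(579.0) − (0.382732)(0.774128)(514.7) + (0.923859)(534.8) = 201.30 m.
Horizontal magnitude = √(ΔE² + ΔN²) = √((-122.40)² + 201.30²) = 235.59 m.

236 m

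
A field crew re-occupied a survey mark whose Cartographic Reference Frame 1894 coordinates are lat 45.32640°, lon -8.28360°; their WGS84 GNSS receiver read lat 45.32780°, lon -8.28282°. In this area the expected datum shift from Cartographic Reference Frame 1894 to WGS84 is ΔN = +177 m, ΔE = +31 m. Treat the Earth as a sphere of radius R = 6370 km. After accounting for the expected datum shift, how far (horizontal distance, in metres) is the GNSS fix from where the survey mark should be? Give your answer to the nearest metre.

Observed coordinate differences: Δφ = +0.00140°, Δλ = +0.00078°.
Converting to metres (1° lat = 111177 m, cos φ = 0.703067): observed ΔN = 155.6 m, observed ΔE = 61.0 m.
Subtracting the expected shift leaves a residual of 155.6 − (177) = -21.4 m north and 61.0 − (31) = 30.0 m east.
Residual distance = √((-21.4)² + 30.0²) = 36.8 m.

37 m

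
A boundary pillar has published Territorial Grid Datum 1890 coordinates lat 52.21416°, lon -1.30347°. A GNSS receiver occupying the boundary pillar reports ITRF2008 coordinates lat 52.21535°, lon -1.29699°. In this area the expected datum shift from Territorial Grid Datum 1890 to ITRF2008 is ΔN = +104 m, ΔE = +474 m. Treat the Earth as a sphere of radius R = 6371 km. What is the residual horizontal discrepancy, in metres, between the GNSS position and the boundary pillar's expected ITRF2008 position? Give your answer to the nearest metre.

43 m

Observed coordinate differences: Δφ = +0.00119°, Δλ = +0.00648°.
Converting to metres (1° lat = 111195 m, cos φ = 0.612712): observed ΔN = 132.3 m, observed ΔE = 441.5 m.
Subtracting the expected shift leaves a residual of 132.3 − (104) = 28.3 m north and 441.5 − (474) = -32.5 m east.
Residual distance = √(28.3² + (-32.5)²) = 43.1 m.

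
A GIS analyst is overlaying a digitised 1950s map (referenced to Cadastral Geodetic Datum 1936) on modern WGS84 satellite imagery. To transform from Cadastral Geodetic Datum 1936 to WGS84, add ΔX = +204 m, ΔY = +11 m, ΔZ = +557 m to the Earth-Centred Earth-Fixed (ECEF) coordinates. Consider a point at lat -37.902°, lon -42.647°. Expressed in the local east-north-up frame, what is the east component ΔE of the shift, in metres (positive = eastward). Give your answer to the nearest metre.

At φ = -37.902°, λ = -42.647°: sin φ = -0.614313, cos φ = 0.789063, sin λ = -0.677480, cos λ = 0.735542.
ΔE = −sin λ·ΔX + cos λ·ΔY = −(-0.677480)·(204) + (0.735542)·(11) = 146.30 m.

ΔE = 146 m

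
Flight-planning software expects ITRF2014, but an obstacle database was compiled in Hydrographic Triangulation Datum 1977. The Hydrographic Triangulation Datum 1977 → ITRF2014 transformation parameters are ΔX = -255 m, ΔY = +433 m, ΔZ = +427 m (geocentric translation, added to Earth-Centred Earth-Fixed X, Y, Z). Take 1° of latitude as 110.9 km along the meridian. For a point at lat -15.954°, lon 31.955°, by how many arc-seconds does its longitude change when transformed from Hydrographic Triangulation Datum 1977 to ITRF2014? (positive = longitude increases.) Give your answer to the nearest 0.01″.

Δλ = 16.96″

sin φ = -0.274866, cos φ = 0.961483, sin λ = 0.529253, cos λ = 0.848464.
East component: ΔE = −sin λ·ΔX + cos λ·ΔY = −(0.529253)(-255) + (0.848464)(433) = 502.34 m.
1° of latitude spans 110900 m; at latitude φ, 1° of longitude spans that × cos φ = 106628.4 m, so Δλ = 502.34 / 106628.4 × 3600 = 16.960″.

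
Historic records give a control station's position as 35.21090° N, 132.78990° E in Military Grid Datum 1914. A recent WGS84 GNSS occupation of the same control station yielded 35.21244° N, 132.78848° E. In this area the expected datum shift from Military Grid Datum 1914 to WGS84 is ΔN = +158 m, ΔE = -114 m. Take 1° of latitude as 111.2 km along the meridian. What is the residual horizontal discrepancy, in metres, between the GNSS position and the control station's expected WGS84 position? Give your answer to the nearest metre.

20 m

Observed coordinate differences: Δφ = +0.00154°, Δλ = -0.00142°.
Converting to metres (1° lat = 111200 m, cos φ = 0.817035): observed ΔN = 171.2 m, observed ΔE = -129.0 m.
Subtracting the expected shift leaves a residual of 171.2 − (158) = 13.2 m north and -129.0 − (-114) = -15.0 m east.
Residual distance = √(13.2² + (-15.0)²) = 20.0 m.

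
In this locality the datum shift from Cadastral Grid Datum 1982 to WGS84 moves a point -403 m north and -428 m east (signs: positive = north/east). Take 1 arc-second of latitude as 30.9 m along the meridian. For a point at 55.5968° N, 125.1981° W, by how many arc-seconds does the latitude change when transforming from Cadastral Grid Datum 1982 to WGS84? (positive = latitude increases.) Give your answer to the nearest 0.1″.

1″ of latitude = 30.90 m, so Δφ = -403.0 / 30.90 = -13.042″.

Δφ = -13.0″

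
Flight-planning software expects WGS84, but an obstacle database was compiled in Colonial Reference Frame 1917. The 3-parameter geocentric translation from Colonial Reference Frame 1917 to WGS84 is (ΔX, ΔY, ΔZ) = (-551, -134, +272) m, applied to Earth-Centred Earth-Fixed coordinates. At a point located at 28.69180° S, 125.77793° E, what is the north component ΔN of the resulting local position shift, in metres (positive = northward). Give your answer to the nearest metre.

ΔN = 341 m

The local north axis is (−sin φ cos λ, −sin φ sin λ, cos φ), giving ΔN = 154.659 − 52.193 + 238.602 = 341.07 m.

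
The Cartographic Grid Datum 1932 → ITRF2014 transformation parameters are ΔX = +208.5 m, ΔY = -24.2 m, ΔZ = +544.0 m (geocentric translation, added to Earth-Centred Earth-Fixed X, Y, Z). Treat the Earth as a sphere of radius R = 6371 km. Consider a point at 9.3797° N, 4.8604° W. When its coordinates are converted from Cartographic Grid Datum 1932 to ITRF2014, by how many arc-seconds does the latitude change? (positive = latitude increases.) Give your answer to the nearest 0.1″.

sin φ = 0.162976, cos φ = 0.986630, sin λ = -0.084728, cos λ = 0.996404.
North component: ΔN = −sin φ cos λ·ΔX − sin φ sin λ·ΔY + cos φ·ΔZ = −(0.162976)(0.996404)(208.5) − (0.162976)(-0.084728)(-24.2) + (0.986630)(544.0) = 502.53 m.
1° of latitude spans πR/180 = 111195 m, so Δφ = 502.53 / 111195 × 3600 = 16.270″.

Δφ = 16.3″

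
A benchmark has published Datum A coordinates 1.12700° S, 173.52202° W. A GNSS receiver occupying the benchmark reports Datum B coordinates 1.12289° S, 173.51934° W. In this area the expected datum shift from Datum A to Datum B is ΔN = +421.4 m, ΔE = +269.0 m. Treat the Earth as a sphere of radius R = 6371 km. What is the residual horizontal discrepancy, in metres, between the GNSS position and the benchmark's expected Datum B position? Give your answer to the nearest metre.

46 m

Observed coordinate differences: Δφ = +0.00411°, Δλ = +0.00268°.
Converting to metres (1° lat = 111195 m, cos φ = 0.999807): observed ΔN = 457.0 m, observed ΔE = 297.9 m.
Subtracting the expected shift leaves a residual of 457.0 − (421.4) = 35.6 m north and 297.9 − (269.0) = 28.9 m east.
Residual distance = √(35.6² + 28.9²) = 45.9 m.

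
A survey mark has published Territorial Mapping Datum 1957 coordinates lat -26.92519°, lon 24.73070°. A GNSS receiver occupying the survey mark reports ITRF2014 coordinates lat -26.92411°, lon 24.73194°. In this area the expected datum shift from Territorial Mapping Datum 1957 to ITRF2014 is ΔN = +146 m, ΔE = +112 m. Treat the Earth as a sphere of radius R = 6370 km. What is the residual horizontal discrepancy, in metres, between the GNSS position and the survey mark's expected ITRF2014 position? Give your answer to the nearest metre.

Observed coordinate differences: Δφ = +0.00108°, Δλ = +0.00124°.
Converting to metres (1° lat = 111177 m, cos φ = 0.891599): observed ΔN = 120.1 m, observed ΔE = 122.9 m.
Subtracting the expected shift leaves a residual of 120.1 − (146) = -25.9 m north and 122.9 − (112) = 10.9 m east.
Residual distance = √((-25.9)² + 10.9²) = 28.1 m.

28 m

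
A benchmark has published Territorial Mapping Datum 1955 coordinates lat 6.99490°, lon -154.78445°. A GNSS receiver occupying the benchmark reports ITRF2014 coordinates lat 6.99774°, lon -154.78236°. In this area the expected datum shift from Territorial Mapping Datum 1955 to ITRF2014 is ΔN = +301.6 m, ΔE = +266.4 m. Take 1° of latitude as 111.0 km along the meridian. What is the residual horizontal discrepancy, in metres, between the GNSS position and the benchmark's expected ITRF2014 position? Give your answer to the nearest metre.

Observed coordinate differences: Δφ = +0.00284°, Δλ = +0.00209°.
Converting to metres (1° lat = 111000 m, cos φ = 0.992557): observed ΔN = 315.2 m, observed ΔE = 230.3 m.
Subtracting the expected shift leaves a residual of 315.2 − (301.6) = 13.6 m north and 230.3 − (266.4) = -36.1 m east.
Residual distance = √(13.6² + (-36.1)²) = 38.6 m.

39 m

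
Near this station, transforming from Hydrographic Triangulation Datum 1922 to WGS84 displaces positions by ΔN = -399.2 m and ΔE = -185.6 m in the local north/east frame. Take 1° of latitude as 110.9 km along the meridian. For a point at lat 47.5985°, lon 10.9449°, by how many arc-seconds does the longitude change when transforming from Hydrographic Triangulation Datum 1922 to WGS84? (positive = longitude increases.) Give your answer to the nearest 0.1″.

Δλ = -8.9″

At latitude 47.5985°, cos φ = 0.674322.
1° of longitude at this latitude = 110.9 × cos φ = 74.78 km, so Δλ = -185.6 / 74782.3 = -0.0024819° = -8.935″.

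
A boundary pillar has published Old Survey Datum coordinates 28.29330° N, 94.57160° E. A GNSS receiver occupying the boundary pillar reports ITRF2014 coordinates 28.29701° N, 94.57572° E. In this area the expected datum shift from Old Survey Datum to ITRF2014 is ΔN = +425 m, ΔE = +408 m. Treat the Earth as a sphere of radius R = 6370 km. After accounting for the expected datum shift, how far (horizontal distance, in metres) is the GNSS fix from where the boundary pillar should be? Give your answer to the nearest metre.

13 m

Observed coordinate differences: Δφ = +0.00371°, Δλ = +0.00412°.
Converting to metres (1° lat = 111177 m, cos φ = 0.880533): observed ΔN = 412.5 m, observed ΔE = 403.3 m.
Subtracting the expected shift leaves a residual of 412.5 − (425) = -12.5 m north and 403.3 − (408) = -4.7 m east.
Residual distance = √((-12.5)² + (-4.7)²) = 13.4 m.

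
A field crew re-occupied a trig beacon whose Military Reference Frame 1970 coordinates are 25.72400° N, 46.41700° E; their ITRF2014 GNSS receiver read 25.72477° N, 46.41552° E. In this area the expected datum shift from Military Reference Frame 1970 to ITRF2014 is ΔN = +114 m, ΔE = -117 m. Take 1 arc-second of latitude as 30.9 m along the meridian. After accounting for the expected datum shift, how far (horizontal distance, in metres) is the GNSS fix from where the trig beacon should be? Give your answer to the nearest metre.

42 m

Observed coordinate differences: Δφ = +0.00077°, Δλ = -0.00148°.
Converting to metres (1° lat = 111240 m, cos φ = 0.900895): observed ΔN = 85.7 m, observed ΔE = -148.3 m.
Subtracting the expected shift leaves a residual of 85.7 − (114) = -28.3 m north and -148.3 − (-117) = -31.3 m east.
Residual distance = √((-28.3)² + (-31.3)²) = 42.2 m.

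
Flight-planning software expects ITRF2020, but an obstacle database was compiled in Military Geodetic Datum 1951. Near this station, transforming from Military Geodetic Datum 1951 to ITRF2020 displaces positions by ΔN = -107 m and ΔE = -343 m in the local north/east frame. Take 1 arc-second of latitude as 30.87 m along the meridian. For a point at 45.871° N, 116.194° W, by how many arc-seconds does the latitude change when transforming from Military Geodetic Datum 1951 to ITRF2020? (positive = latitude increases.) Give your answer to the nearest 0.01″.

1″ of latitude = 30.87 m, so Δφ = -107.0 / 30.87 = -3.466″.

Δφ = -3.47″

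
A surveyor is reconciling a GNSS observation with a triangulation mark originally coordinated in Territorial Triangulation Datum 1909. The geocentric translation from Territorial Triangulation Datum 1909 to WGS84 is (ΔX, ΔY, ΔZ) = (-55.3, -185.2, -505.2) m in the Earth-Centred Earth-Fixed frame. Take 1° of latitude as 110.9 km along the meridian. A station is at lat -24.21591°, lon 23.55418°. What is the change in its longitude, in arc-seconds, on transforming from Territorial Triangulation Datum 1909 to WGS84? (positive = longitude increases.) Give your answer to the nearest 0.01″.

Δλ = -5.26″

sin φ = -0.410176, cos φ = 0.912006, sin λ = 0.399616, cos λ = 0.916683.
East component: ΔE = −sin λ·ΔX + cos λ·ΔY = −(0.399616)(-55.3) + (0.916683)(-185.2) = -147.67 m.
1° of latitude spans 110900 m; at latitude φ, 1° of longitude spans that × cos φ = 101141.5 m, so Δλ = -147.67 / 101141.5 × 3600 = -5.256″.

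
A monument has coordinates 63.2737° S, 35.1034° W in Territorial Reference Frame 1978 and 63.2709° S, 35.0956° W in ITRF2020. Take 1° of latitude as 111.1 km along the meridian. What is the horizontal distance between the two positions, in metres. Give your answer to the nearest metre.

Δφ = -63.2709° − -63.2737° = +0.0028°; Δλ = -35.0956° − -35.1034° = +0.0078°.
ΔN = Δφ × 111100 = 311.1 m; ΔE = Δλ × 111100 × cos(-63.2737°) = +0.0078 × 111100 × 0.449729 = 389.7 m.
Distance = √(ΔE² + ΔN²) = √(389.7² + 311.1²) = 498.7 m.

499 m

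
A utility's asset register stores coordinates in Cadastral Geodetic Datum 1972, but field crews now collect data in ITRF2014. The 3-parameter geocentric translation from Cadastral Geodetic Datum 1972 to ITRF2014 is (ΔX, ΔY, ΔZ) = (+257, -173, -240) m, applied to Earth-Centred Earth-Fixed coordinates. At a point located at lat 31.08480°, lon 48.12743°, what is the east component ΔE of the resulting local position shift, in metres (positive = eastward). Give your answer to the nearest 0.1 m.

ΔE = -306.8 m

At φ = 31.08480°, λ = 48.12743°: sin φ = 0.516306, cos φ = 0.856404, sin λ = 0.744631, cos λ = 0.667476.
ΔE = −sin λ·ΔX + cos λ·ΔY = −(0.744631)·(257) + (0.667476)·(-173) = -306.84 m.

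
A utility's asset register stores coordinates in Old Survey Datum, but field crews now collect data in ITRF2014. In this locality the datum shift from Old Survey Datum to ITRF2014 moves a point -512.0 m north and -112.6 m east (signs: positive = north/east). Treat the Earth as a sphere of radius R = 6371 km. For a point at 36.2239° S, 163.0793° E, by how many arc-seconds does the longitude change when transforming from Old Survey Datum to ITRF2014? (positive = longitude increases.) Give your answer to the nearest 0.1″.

At latitude -36.2239°, cos φ = 0.806714.
One radian of longitude at latitude φ spans R cos φ, so Δλ = ΔE / (R cos φ) = -112.6 / (6371000 × 0.806714) = -2.1908e-05 rad = -4.519″.

Δλ = -4.5″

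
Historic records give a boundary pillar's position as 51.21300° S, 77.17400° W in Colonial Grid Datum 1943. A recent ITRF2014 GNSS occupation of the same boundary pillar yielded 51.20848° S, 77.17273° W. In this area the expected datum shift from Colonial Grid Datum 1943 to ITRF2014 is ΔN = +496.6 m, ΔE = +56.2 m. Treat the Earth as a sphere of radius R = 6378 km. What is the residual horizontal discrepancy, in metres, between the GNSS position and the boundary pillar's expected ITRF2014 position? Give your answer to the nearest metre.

33 m

Observed coordinate differences: Δφ = +0.00452°, Δλ = +0.00127°.
Converting to metres (1° lat = 111317 m, cos φ = 0.626427): observed ΔN = 503.2 m, observed ΔE = 88.6 m.
Subtracting the expected shift leaves a residual of 503.2 − (496.6) = 6.6 m north and 88.6 − (56.2) = 32.4 m east.
Residual distance = √(6.6² + 32.4²) = 33.0 m.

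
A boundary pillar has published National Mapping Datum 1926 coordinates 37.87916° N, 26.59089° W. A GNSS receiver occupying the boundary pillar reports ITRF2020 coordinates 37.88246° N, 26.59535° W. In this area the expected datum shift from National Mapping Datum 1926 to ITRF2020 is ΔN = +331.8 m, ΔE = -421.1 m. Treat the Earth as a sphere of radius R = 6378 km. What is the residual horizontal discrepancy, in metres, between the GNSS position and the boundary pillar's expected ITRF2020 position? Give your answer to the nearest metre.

Observed coordinate differences: Δφ = +0.00330°, Δλ = -0.00446°.
Converting to metres (1° lat = 111317 m, cos φ = 0.789307): observed ΔN = 367.3 m, observed ΔE = -391.9 m.
Subtracting the expected shift leaves a residual of 367.3 − (331.8) = 35.5 m north and -391.9 − (-421.1) = 29.2 m east.
Residual distance = √(35.5² + 29.2²) = 46.0 m.

46 m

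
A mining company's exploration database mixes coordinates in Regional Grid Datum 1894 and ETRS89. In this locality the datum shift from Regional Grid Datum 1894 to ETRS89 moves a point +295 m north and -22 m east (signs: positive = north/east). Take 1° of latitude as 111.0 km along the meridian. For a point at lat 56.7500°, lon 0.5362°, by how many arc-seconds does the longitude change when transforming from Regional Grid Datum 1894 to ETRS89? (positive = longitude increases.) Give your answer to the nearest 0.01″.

At latitude 56.7500°, cos φ = 0.548293.
1° of longitude at this latitude = 111.0 × cos φ = 60.86 km, so Δλ = -22.0 / 60860.5 = -0.0003615° = -1.301″.

Δλ = -1.30″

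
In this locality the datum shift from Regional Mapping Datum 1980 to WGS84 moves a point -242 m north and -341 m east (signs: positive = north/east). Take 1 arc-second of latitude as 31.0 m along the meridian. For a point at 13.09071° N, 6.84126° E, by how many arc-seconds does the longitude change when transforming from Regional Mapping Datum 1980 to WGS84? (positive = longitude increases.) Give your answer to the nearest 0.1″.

Δλ = -11.3″

At latitude 13.09071°, cos φ = 0.974013.
1″ of longitude at this latitude = 31.00 × cos φ = 30.1944 m, so Δλ = -341.0 / 30.1944 = -11.293″.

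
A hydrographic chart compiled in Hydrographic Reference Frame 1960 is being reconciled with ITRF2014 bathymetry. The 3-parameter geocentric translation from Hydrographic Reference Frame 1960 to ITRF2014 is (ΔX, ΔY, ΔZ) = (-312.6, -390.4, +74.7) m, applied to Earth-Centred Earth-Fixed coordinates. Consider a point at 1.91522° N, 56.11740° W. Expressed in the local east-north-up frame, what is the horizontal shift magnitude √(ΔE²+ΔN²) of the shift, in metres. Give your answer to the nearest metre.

482 m

The local east axis at (φ, λ) is (−sin λ, cos λ, 0), so ΔE = −sin(-56.11740°)·(-312.6) + cos(-56.11740°)·(-390.4) = -477.16 m.
The local north axis is (−sin φ cos λ, −sin φ sin λ, cos φ), giving ΔN = 5.824 − 10.832 + 74.658 = 69.65 m.
Horizontal magnitude = √(ΔE² + ΔN²) = √((-477.16)² + 69.65²) = 482.22 m.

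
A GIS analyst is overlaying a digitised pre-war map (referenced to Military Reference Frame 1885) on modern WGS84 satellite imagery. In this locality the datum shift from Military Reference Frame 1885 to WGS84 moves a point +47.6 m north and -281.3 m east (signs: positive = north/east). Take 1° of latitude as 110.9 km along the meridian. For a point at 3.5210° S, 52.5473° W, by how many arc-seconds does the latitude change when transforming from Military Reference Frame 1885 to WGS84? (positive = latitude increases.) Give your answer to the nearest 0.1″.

Δφ = 1.5″

1° of latitude = 110.9 km, so Δφ = 47.6 / 110900 = 0.0004292° = 1.545″.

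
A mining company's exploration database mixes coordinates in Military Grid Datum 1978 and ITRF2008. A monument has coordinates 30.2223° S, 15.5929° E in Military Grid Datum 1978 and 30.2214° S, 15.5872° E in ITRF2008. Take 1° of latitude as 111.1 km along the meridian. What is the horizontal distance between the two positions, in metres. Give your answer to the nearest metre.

Δφ = -30.2214° − -30.2223° = +0.0009°; Δλ = 15.5872° − 15.5929° = -0.0057°.
ΔN = Δφ × 111100 = 100.0 m; ΔE = Δλ × 111100 × cos(-30.2223°) = -0.0057 × 111100 × 0.864079 = -547.2 m.
Distance = √(ΔE² + ΔN²) = √((-547.2)² + 100.0²) = 556.3 m.

556 m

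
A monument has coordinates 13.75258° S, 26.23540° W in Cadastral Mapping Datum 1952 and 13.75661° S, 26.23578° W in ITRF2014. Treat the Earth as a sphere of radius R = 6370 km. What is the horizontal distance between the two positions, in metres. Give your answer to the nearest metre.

450 m

Δφ = -13.75661° − -13.75258° = -0.00403°; Δλ = -26.23578° − -26.23540° = -0.00038°.
1° along a meridian = πR/180 = 111177 m.
ΔN = Δφ × 111177 = -448.0 m; ΔE = Δλ × 111177 × cos(-13.75258°) = -0.00038 × 111177 × 0.971331 = -41.0 m.
Distance = √(ΔE² + ΔN²) = √((-41.0)² + (-448.0)²) = 449.9 m.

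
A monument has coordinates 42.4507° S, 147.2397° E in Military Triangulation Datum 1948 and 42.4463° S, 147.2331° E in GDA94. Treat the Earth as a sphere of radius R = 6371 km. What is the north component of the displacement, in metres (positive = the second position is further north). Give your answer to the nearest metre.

Δφ = -42.4463° − -42.4507° = +0.0044°; Δλ = 147.2331° − 147.2397° = -0.0066°.
1° along a meridian = πR/180 = 111195 m.
ΔN = Δφ × 111195 = 489.3 m; ΔE = Δλ × 111195 × cos(-42.4507°) = -0.0066 × 111195 × 0.737858 = -541.5 m.

ΔN = 489 m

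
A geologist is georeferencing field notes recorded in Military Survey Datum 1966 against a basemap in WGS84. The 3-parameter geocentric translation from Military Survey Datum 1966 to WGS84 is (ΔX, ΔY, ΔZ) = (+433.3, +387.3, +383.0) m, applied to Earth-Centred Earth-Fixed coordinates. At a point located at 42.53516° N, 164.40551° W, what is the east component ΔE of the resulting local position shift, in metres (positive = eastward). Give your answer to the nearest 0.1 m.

ΔE = -256.6 m

The local east axis at (φ, λ) is (−sin λ, cos λ, 0), so ΔE = −sin(-164.40551°)·433.3 + cos(-164.40551°)·387.3 = -256.56 m.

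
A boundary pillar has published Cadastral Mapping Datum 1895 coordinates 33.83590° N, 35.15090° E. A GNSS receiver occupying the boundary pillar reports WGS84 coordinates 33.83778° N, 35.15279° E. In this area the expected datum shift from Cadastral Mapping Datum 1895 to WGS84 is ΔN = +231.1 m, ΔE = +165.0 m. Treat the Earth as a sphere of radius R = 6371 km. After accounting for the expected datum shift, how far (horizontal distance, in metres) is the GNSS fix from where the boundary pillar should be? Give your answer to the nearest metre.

24 m

Observed coordinate differences: Δφ = +0.00188°, Δλ = +0.00189°.
Converting to metres (1° lat = 111195 m, cos φ = 0.830636): observed ΔN = 209.0 m, observed ΔE = 174.6 m.
Subtracting the expected shift leaves a residual of 209.0 − (231.1) = -22.1 m north and 174.6 − (165.0) = 9.6 m east.
Residual distance = √((-22.1)² + 9.6²) = 24.0 m.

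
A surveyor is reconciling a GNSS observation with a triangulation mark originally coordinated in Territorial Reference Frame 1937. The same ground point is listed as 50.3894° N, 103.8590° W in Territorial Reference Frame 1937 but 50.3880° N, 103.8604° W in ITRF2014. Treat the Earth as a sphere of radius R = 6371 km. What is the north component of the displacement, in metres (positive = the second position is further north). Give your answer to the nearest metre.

Δφ = 50.3880° − 50.3894° = -0.0014°; Δλ = -103.8604° − -103.8590° = -0.0014°.
1° along a meridian = πR/180 = 111195 m.
ΔN = Δφ × 111195 = -155.7 m; ΔE = Δλ × 111195 × cos(50.3894°) = -0.0014 × 111195 × 0.637567 = -99.3 m.

ΔN = -156 m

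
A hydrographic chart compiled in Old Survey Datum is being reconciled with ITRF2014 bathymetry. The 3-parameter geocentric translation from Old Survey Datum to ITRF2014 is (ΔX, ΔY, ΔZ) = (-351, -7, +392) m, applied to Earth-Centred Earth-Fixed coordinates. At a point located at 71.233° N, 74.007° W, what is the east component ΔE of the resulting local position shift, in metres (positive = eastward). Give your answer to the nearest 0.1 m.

ΔE = -339.3 m

The local east axis at (φ, λ) is (−sin λ, cos λ, 0), so ΔE = −sin(-74.007°)·(-351) + cos(-74.007°)·(-7) = -339.34 m.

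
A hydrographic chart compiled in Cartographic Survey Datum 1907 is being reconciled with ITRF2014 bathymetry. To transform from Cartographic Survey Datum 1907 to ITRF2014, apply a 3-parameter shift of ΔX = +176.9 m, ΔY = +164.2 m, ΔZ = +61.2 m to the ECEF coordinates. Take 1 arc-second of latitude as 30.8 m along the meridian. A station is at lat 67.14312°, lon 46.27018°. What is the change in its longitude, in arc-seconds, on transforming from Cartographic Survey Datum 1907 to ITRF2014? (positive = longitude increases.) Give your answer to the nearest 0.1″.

sin φ = 0.921478, cos φ = 0.388431, sin λ = 0.722607, cos λ = 0.691259.
East component: ΔE = −sin λ·ΔX + cos λ·ΔY = −(0.722607)(176.9) + (0.691259)(164.2) = -14.32 m.
1° of latitude spans 3600 × 30.80 = 110880 m; at latitude φ, 1° of longitude spans that × cos φ = 43069.2 m, so Δλ = -14.32 / 43069.2 × 3600 = -1.197″.

Δλ = -1.2″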